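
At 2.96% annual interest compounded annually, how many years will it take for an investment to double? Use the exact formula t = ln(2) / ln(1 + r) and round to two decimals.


Doubling condition: (1 + r)^t = 2
Take ln of both sides: t × ln(1 + r) = ln(2)
t = ln(2) / ln(1 + r)
t = 0.693147 / 0.029170
t = 23.76

t = ln(2) / ln(1 + r) = 23.76 years


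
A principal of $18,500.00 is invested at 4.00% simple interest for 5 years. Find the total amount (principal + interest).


Total amount formula: A = P(1 + rt) = P + P·r·t
Interest: I = P × r × t = $18,500.00 × 0.04 × 5 = $3,700.00
A = P + I = $18,500.00 + $3,700.00 = $22,200.00

A = P + I = P(1 + rt) = $22,200.00


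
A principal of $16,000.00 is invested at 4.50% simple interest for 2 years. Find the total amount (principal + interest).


Total amount formula: A = P(1 + rt) = P + P·r·t
Interest: I = P × r × t = $16,000.00 × 0.045 × 2 = $1,440.00
A = P + I = $16,000.00 + $1,440.00 = $17,440.00

A = P + I = P(1 + rt) = $17,440.00


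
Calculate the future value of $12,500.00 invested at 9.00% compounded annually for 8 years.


Compound interest formula: A = P(1 + r/n)^(nt)
A = $12,500.00 × (1 + 0.09/1)^(1 × 8)
Growth factor: (1 + 0.09/1)^8 = 1.9925626
A = $12,500.00 × 1.9925626
A = $24,907.03

A = P(1 + r/n)^(nt) = $24,907.03


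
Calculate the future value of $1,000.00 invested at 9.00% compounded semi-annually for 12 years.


Compound interest formula: A = P(1 + r/n)^(nt)
A = $1,000.00 × (1 + 0.09/2)^(2 × 12)
Growth factor: (1 + 0.09/2)^24 = 2.876014
A = $1,000.00 × 2.876014
A = $2,876.01

A = P(1 + r/n)^(nt) = $2,876.01


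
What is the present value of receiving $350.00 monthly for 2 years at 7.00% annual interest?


Present value of an ordinary annuity: PV = PMT × (1 − (1 + r)^(−n)) / r
Monthly rate r = 0.07/12 ≈ 0.00583333, n = 24
PV = $350.00 × (1 − (1 + 0.07/12)^(−24)) / (0.07/12)
PV = $350.00 × 22.335099
PV = $7,817.28

PV = PMT × (1-(1+r)^(-n))/r = $7,817.28


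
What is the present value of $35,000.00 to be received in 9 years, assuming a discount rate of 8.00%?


Present value formula: PV = FV / (1 + r)^t
PV = $35,000.00 / (1 + 0.08)^9
PV = $35,000.00 / 1.999005
PV = $17,508.71

PV = FV / (1 + r)^t = $17,508.71


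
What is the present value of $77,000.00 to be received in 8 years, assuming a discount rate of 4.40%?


Present value formula: PV = FV / (1 + r)^t
PV = $77,000.00 / (1 + 0.044)^8
PV = $77,000.00 / 1.41125011
PV = $54,561.55

PV = FV / (1 + r)^t = $54,561.55


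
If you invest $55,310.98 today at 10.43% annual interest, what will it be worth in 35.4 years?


Future value formula: FV = PV × (1 + r)^t
FV = $55,310.98 × (1 + 0.1043)^35.4
FV = $55,310.98 × 33.5183286
FV = $1,853,931.60

FV = PV × (1 + r)^t = $1,853,931.60


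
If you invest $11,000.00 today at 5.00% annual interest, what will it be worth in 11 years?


Future value formula: FV = PV × (1 + r)^t
FV = $11,000.00 × (1 + 0.05)^11
FV = $11,000.00 × 1.710339
FV = $18,813.73

FV = PV × (1 + r)^t = $18,813.73


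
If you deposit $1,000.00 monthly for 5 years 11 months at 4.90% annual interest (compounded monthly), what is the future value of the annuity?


Future value of an ordinary annuity: FV = PMT × ((1 + r)^n − 1) / r
Monthly rate r = 0.049/12 ≈ 0.00408333, n = 71
FV = $1,000.00 × ((1 + 0.049/12)^71 − 1) / (0.049/12)
FV = $1,000.00 × 82.1700049
FV = $82,170.00

FV = PMT × ((1+r)^n - 1)/r = $82,170.00


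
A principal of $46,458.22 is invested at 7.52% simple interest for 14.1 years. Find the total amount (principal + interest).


Total amount formula: A = P(1 + rt) = P + P·r·t
Interest: I = P × r × t = $46,458.22 × 0.0752 × 14.1 = $49,260.58
A = P + I = $46,458.22 + $49,260.58 = $95,718.80

A = P + I = P(1 + rt) = $95,718.80


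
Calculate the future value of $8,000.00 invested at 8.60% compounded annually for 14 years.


Compound interest formula: A = P(1 + r/n)^(nt)
A = $8,000.00 × (1 + 0.086/1)^(1 × 14)
Growth factor: (1 + 0.086/1)^14 = 3.174078
A = $8,000.00 × 3.174078
A = $25,392.62

A = P(1 + r/n)^(nt) = $25,392.62


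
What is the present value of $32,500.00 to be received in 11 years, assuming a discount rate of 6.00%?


Present value formula: PV = FV / (1 + r)^t
PV = $32,500.00 / (1 + 0.06)^11
PV = $32,500.00 / 1.898299
PV = $17,120.59

PV = FV / (1 + r)^t = $17,120.59


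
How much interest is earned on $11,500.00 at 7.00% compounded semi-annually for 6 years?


Compound interest earned = final amount − principal.
A = P(1 + r/n)^(nt) = $11,500.00 × (1 + 0.07/2)^(2 × 6) = $17,377.29
Interest = A − P = $17,377.29 − $11,500.00 = $5,877.29

Interest = A - P = $5,877.29


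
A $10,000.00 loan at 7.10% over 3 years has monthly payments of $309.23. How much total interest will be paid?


Total paid over the life of the loan = PMT × n.
Total paid = $309.23 × 36 = $11,132.28
Total interest = total paid − principal = $11,132.28 − $10,000.00 = $1,132.28

Total interest = (PMT × n) - PV = $1,132.28


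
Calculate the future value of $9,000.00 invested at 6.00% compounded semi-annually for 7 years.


Compound interest formula: A = P(1 + r/n)^(nt)
A = $9,000.00 × (1 + 0.06/2)^(2 × 7)
Growth factor: (1 + 0.06/2)^14 = 1.512590
A = $9,000.00 × 1.512590
A = $13,613.31

A = P(1 + r/n)^(nt) = $13,613.31


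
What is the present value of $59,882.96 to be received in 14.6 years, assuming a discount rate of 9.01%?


Present value formula: PV = FV / (1 + r)^t
PV = $59,882.96 / (1 + 0.0901)^14.6
PV = $59,882.96 / 3.5237782
PV = $16,993.96

PV = FV / (1 + r)^t = $16,993.96


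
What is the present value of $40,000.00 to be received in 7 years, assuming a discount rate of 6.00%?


Present value formula: PV = FV / (1 + r)^t
PV = $40,000.00 / (1 + 0.06)^7
PV = $40,000.00 / 1.5036303
PV = $26,602.28

PV = FV / (1 + r)^t = $26,602.28


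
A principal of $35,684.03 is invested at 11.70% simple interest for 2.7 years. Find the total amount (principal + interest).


Total amount formula: A = P(1 + rt) = P + P·r·t
Interest: I = P × r × t = $35,684.03 × 0.117 × 2.7 = $11,272.59
A = P + I = $35,684.03 + $11,272.59 = $46,956.62

A = P + I = P(1 + rt) = $46,956.62


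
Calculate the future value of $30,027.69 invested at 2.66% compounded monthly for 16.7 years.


Compound interest formula: A = P(1 + r/n)^(nt)
A = $30,027.69 × (1 + 0.0266/12)^(12 × 16.7)
Growth factor: (1 + 0.0266/12)^200.4 = 1.558507
A = $30,027.69 × 1.558507
A = $46,798.37

A = P(1 + r/n)^(nt) = $46,798.37


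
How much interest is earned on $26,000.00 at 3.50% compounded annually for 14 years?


Compound interest earned = final amount − principal.
A = P(1 + r/n)^(nt) = $26,000.00 × (1 + 0.035/1)^(1 × 14) = $42,086.06
Interest = A − P = $42,086.06 − $26,000.00 = $16,086.06

Interest = A - P = $16,086.06


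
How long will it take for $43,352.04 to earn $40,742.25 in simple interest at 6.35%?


Rearrange the simple interest formula for t:
I = P × r × t  ⇒  t = I / (P × r)
t = $40,742.25 / ($43,352.04 × 0.0635)
t = 14.8

t = I/(P×r) = 14.8 years


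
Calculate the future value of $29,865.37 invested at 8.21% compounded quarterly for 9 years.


Compound interest formula: A = P(1 + r/n)^(nt)
A = $29,865.37 × (1 + 0.0821/4)^(4 × 9)
Growth factor: (1 + 0.0821/4)^36 = 2.0780277
A = $29,865.37 × 2.0780277
A = $62,061.07

A = P(1 + r/n)^(nt) = $62,061.07


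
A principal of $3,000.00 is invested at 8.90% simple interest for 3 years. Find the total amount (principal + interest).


Total amount formula: A = P(1 + rt) = P + P·r·t
Interest: I = P × r × t = $3,000.00 × 0.089 × 3 = $801.00
A = P + I = $3,000.00 + $801.00 = $3,801.00

A = P + I = P(1 + rt) = $3,801.00


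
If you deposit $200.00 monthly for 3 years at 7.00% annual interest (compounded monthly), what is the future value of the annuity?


Future value of an ordinary annuity: FV = PMT × ((1 + r)^n − 1) / r
Monthly rate r = 0.07/12 ≈ 0.00583333, n = 36
FV = $200.00 × ((1 + 0.07/12)^36 − 1) / (0.07/12)
FV = $200.00 × 39.930101
FV = $7,986.02

FV = PMT × ((1+r)^n - 1)/r = $7,986.02


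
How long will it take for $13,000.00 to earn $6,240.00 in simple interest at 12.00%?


Rearrange the simple interest formula for t:
I = P × r × t  ⇒  t = I / (P × r)
t = $6,240.00 / ($13,000.00 × 0.12)
t = 4

t = I/(P×r) = 4 years


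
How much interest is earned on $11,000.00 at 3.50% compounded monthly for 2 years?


Compound interest earned = final amount − principal.
A = P(1 + r/n)^(nt) = $11,000.00 × (1 + 0.035/12)^(12 × 2) = $11,796.39
Interest = A − P = $11,796.39 − $11,000.00 = $796.39

Interest = A - P = $796.39


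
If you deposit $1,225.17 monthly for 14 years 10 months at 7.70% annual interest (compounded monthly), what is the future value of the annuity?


Future value of an ordinary annuity: FV = PMT × ((1 + r)^n − 1) / r
Monthly rate r = 0.077/12 ≈ 0.00641667, n = 178
FV = $1,225.17 × ((1 + 0.077/12)^178 − 1) / (0.077/12)
FV = $1,225.17 × 330.722704
FV = $405,191.54

FV = PMT × ((1+r)^n - 1)/r = $405,191.54


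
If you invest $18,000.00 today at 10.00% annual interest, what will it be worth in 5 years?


Future value formula: FV = PV × (1 + r)^t
FV = $18,000.00 × (1 + 0.1)^5
FV = $18,000.00 × 1.610510
FV = $28,989.18

FV = PV × (1 + r)^t = $28,989.18


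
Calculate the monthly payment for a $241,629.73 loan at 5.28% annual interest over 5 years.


Loan payment formula: PMT = PV × r / (1 − (1 + r)^(−n))
Monthly rate r = 0.0528/12 = 0.0044, n = 60 months
Denominator: 1 − (1 + 0.0528/12)^(−60) = 0.2315816
PMT = $241,629.73 × (0.0528/12) / 0.2315816
PMT = $4,590.91 per month

PMT = PV × r / (1-(1+r)^(-n)) = $4,590.91/month


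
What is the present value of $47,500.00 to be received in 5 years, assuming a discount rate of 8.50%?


Present value formula: PV = FV / (1 + r)^t
PV = $47,500.00 / (1 + 0.085)^5
PV = $47,500.00 / 1.5036567
PV = $31,589.66

PV = FV / (1 + r)^t = $31,589.66


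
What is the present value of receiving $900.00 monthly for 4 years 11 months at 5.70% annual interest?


Present value of an ordinary annuity: PV = PMT × (1 − (1 + r)^(−n)) / r
Monthly rate r = 0.057/12 = 0.00475, n = 59
PV = $900.00 × (1 − (1 + 0.057/12)^(−59)) / (0.057/12)
PV = $900.00 × 51.348144
PV = $46,213.33

PV = PMT × (1-(1+r)^(-n))/r = $46,213.33


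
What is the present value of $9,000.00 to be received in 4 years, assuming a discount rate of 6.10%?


Present value formula: PV = FV / (1 + r)^t
PV = $9,000.00 / (1 + 0.061)^4
PV = $9,000.00 / 1.26724777
PV = $7,102.01

PV = FV / (1 + r)^t = $7,102.01


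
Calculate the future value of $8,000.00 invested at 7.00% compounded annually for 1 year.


Compound interest formula: A = P(1 + r/n)^(nt)
A = $8,000.00 × (1 + 0.07/1)^(1 × 1)
Growth factor: (1 + 0.07/1)^1 = 1.070000
A = $8,000.00 × 1.070000
A = $8,560.00

A = P(1 + r/n)^(nt) = $8,560.00


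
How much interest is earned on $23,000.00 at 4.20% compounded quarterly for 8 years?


Compound interest earned = final amount − principal.
A = P(1 + r/n)^(nt) = $23,000.00 × (1 + 0.042/4)^(4 × 8) = $32,128.47
Interest = A − P = $32,128.47 − $23,000.00 = $9,128.47

Interest = A - P = $9,128.47


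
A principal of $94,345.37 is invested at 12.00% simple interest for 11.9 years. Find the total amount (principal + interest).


Total amount formula: A = P(1 + rt) = P + P·r·t
Interest: I = P × r × t = $94,345.37 × 0.12 × 11.9 = $134,725.19
A = P + I = $94,345.37 + $134,725.19 = $229,070.56

A = P + I = P(1 + rt) = $229,070.56


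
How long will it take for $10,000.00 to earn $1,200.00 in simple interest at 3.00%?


Rearrange the simple interest formula for t:
I = P × r × t  ⇒  t = I / (P × r)
t = $1,200.00 / ($10,000.00 × 0.03)
t = 4

t = I/(P×r) = 4 years


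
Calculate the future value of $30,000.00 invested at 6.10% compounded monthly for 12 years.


Compound interest formula: A = P(1 + r/n)^(nt)
A = $30,000.00 × (1 + 0.061/12)^(12 × 12)
Growth factor: (1 + 0.061/12)^144 = 2.075383
A = $30,000.00 × 2.075383
A = $62,261.49

A = P(1 + r/n)^(nt) = $62,261.49


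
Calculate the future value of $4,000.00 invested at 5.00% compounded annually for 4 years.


Compound interest formula: A = P(1 + r/n)^(nt)
A = $4,000.00 × (1 + 0.05/1)^(1 × 4)
Growth factor: (1 + 0.05/1)^4 = 1.2155063
A = $4,000.00 × 1.2155063
A = $4,862.03

A = P(1 + r/n)^(nt) = $4,862.03


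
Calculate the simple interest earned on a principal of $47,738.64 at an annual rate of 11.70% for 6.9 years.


Simple interest formula: I = P × r × t
I = $47,738.64 × 0.117 × 6.9
I = $38,539.40

I = P × r × t = $38,539.40


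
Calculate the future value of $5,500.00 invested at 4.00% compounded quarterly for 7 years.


Compound interest formula: A = P(1 + r/n)^(nt)
A = $5,500.00 × (1 + 0.04/4)^(4 × 7)
Growth factor: (1 + 0.04/4)^28 = 1.321291
A = $5,500.00 × 1.321291
A = $7,267.10

A = P(1 + r/n)^(nt) = $7,267.10


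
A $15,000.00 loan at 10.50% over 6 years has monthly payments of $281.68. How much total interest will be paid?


Total paid over the life of the loan = PMT × n.
Total paid = $281.68 × 72 = $20,280.96
Total interest = total paid − principal = $20,280.96 − $15,000.00 = $5,280.96

Total interest = (PMT × n) - PV = $5,280.96


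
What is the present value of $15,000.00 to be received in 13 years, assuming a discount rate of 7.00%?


Present value formula: PV = FV / (1 + r)^t
PV = $15,000.00 / (1 + 0.07)^13
PV = $15,000.00 / 2.409845
PV = $6,224.47

PV = FV / (1 + r)^t = $6,224.47


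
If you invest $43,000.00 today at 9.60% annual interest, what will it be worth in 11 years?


Future value formula: FV = PV × (1 + r)^t
FV = $43,000.00 × (1 + 0.096)^11
FV = $43,000.00 × 2.7410446
FV = $117,864.92

FV = PV × (1 + r)^t = $117,864.92


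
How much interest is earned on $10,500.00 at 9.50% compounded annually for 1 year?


Compound interest earned = final amount − principal.
A = P(1 + r/n)^(nt) = $10,500.00 × (1 + 0.095/1)^(1 × 1) = $11,497.50
Interest = A − P = $11,497.50 − $10,500.00 = $997.50

Interest = A - P = $997.50


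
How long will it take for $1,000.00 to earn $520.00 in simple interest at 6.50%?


Rearrange the simple interest formula for t:
I = P × r × t  ⇒  t = I / (P × r)
t = $520.00 / ($1,000.00 × 0.065)
t = 8

t = I/(P×r) = 8 years


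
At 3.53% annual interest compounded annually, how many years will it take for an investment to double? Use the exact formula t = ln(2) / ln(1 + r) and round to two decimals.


Doubling condition: (1 + r)^t = 2
Take ln of both sides: t × ln(1 + r) = ln(2)
t = ln(2) / ln(1 + r)
t = 0.693147 / 0.034691
t = 19.98

t = ln(2) / ln(1 + r) = 19.98 years


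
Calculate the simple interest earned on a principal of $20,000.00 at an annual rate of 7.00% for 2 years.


Simple interest formula: I = P × r × t
I = $20,000.00 × 0.07 × 2
I = $2,800.00

I = P × r × t = $2,800.00


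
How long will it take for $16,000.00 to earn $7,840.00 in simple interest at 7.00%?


Rearrange the simple interest formula for t:
I = P × r × t  ⇒  t = I / (P × r)
t = $7,840.00 / ($16,000.00 × 0.07)
t = 7

t = I/(P×r) = 7 years


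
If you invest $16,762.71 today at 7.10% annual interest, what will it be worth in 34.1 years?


Future value formula: FV = PV × (1 + r)^t
FV = $16,762.71 × (1 + 0.071)^34.1
FV = $16,762.71 × 10.3710077
FV = $173,846.19

FV = PV × (1 + r)^t = $173,846.19


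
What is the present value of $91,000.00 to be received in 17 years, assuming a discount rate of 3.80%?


Present value formula: PV = FV / (1 + r)^t
PV = $91,000.00 / (1 + 0.038)^17
PV = $91,000.00 / 1.8851895
PV = $48,271.01

PV = FV / (1 + r)^t = $48,271.01


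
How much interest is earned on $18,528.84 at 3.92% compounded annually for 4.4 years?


Compound interest earned = final amount − principal.
A = P(1 + r/n)^(nt) = $18,528.84 × (1 + 0.0392/1)^(1 × 4.4) = $21,944.44
Interest = A − P = $21,944.44 − $18,528.84 = $3,415.60

Interest = A - P = $3,415.60


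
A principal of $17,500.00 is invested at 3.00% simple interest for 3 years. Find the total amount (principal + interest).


Total amount formula: A = P(1 + rt) = P + P·r·t
Interest: I = P × r × t = $17,500.00 × 0.03 × 3 = $1,575.00
A = P + I = $17,500.00 + $1,575.00 = $19,075.00

A = P + I = P(1 + rt) = $19,075.00


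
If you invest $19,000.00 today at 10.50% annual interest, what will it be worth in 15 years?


Future value formula: FV = PV × (1 + r)^t
FV = $19,000.00 × (1 + 0.105)^15
FV = $19,000.00 × 4.4713037
FV = $84,954.77

FV = PV × (1 + r)^t = $84,954.77


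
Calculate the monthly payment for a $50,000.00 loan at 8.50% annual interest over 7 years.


Loan payment formula: PMT = PV × r / (1 − (1 + r)^(−n))
Monthly rate r = 0.085/12 ≈ 0.00708333, n = 84 months
Denominator: 1 − (1 + 0.085/12)^(−84) = 0.447279
PMT = $50,000.00 × (0.085/12) / 0.447279
PMT = $791.82 per month

PMT = PV × r / (1-(1+r)^(-n)) = $791.82/month


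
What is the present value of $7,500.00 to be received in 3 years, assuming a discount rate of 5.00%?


Present value formula: PV = FV / (1 + r)^t
PV = $7,500.00 / (1 + 0.05)^3
PV = $7,500.00 / 1.157625
PV = $6,478.78

PV = FV / (1 + r)^t = $6,478.78


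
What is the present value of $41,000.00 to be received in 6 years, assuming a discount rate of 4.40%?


Present value formula: PV = FV / (1 + r)^t
PV = $41,000.00 / (1 + 0.044)^6
PV = $41,000.00 / 1.294801
PV = $31,665.10

PV = FV / (1 + r)^t = $31,665.10


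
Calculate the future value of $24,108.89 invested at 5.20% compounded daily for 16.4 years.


Compound interest formula: A = P(1 + r/n)^(nt)
A = $24,108.89 × (1 + 0.052/365)^(365 × 16.4)
Growth factor: (1 + 0.052/365)^5986 = 2.3460645
A = $24,108.89 × 2.3460645
A = $56,561.01

A = P(1 + r/n)^(nt) = $56,561.01


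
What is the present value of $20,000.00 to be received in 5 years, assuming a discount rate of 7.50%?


Present value formula: PV = FV / (1 + r)^t
PV = $20,000.00 / (1 + 0.075)^5
PV = $20,000.00 / 1.4356293
PV = $13,931.17

PV = FV / (1 + r)^t = $13,931.17


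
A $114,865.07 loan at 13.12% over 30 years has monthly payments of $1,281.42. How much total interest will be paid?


Total paid over the life of the loan = PMT × n.
Total paid = $1,281.42 × 360 = $461,311.20
Total interest = total paid − principal = $461,311.20 − $114,865.07 = $346,446.13

Total interest = (PMT × n) - PV = $346,446.13


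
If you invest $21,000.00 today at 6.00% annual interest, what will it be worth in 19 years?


Future value formula: FV = PV × (1 + r)^t
FV = $21,000.00 × (1 + 0.06)^19
FV = $21,000.00 × 3.0255995
FV = $63,537.59

FV = PV × (1 + r)^t = $63,537.59


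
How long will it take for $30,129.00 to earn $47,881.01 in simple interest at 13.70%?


Rearrange the simple interest formula for t:
I = P × r × t  ⇒  t = I / (P × r)
t = $47,881.01 / ($30,129.00 × 0.137)
t = 11.6

t = I/(P×r) = 11.6 years


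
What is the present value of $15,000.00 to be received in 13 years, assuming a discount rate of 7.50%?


Present value formula: PV = FV / (1 + r)^t
PV = $15,000.00 / (1 + 0.075)^13
PV = $15,000.00 / 2.560413
PV = $5,858.43

PV = FV / (1 + r)^t = $5,858.43


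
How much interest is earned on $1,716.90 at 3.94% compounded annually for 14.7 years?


Compound interest earned = final amount − principal.
A = P(1 + r/n)^(nt) = $1,716.90 × (1 + 0.0394/1)^(1 × 14.7) = $3,030.06
Interest = A − P = $3,030.06 − $1,716.90 = $1,313.16

Interest = A - P = $1,313.16


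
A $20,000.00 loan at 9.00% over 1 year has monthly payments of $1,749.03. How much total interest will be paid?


Total paid over the life of the loan = PMT × n.
Total paid = $1,749.03 × 12 = $20,988.36
Total interest = total paid − principal = $20,988.36 − $20,000.00 = $988.36

Total interest = (PMT × n) - PV = $988.36


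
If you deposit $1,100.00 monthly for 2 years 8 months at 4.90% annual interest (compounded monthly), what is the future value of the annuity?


Future value of an ordinary annuity: FV = PMT × ((1 + r)^n − 1) / r
Monthly rate r = 0.049/12 ≈ 0.00408333, n = 32
FV = $1,100.00 × ((1 + 0.049/12)^32 − 1) / (0.049/12)
FV = $1,100.00 × 34.110540
FV = $37,521.59

FV = PMT × ((1+r)^n - 1)/r = $37,521.59


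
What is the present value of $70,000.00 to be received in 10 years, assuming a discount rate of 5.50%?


Present value formula: PV = FV / (1 + r)^t
PV = $70,000.00 / (1 + 0.055)^10
PV = $70,000.00 / 1.7081445
PV = $40,980.14

PV = FV / (1 + r)^t = $40,980.14


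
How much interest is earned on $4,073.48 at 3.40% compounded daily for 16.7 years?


Compound interest earned = final amount − principal.
A = P(1 + r/n)^(nt) = $4,073.48 × (1 + 0.034/365)^(365 × 16.7) = $7,186.98
Interest = A − P = $7,186.98 − $4,073.48 = $3,113.50

Interest = A - P = $3,113.50


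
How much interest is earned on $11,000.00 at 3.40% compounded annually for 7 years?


Compound interest earned = final amount − principal.
A = P(1 + r/n)^(nt) = $11,000.00 × (1 + 0.034/1)^(1 × 7) = $13,900.69
Interest = A − P = $13,900.69 − $11,000.00 = $2,900.69

Interest = A - P = $2,900.69


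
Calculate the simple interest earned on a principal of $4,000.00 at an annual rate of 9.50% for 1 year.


Simple interest formula: I = P × r × t
I = $4,000.00 × 0.095 × 1
I = $380.00

I = P × r × t = $380.00


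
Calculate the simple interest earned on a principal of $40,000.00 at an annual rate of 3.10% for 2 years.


Simple interest formula: I = P × r × t
I = $40,000.00 × 0.031 × 2
I = $2,480.00

I = P × r × t = $2,480.00


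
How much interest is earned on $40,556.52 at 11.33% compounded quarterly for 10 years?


Compound interest earned = final amount − principal.
A = P(1 + r/n)^(nt) = $40,556.52 × (1 + 0.1133/4)^(4 × 10) = $123,958.54
Interest = A − P = $123,958.54 − $40,556.52 = $83,402.02

Interest = A - P = $83,402.02


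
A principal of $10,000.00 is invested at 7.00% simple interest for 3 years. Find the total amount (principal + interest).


Total amount formula: A = P(1 + rt) = P + P·r·t
Interest: I = P × r × t = $10,000.00 × 0.07 × 3 = $2,100.00
A = P + I = $10,000.00 + $2,100.00 = $12,100.00

A = P + I = P(1 + rt) = $12,100.00


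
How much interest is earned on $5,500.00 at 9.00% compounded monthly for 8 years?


Compound interest earned = final amount − principal.
A = P(1 + r/n)^(nt) = $5,500.00 × (1 + 0.09/12)^(12 × 8) = $11,269.07
Interest = A − P = $11,269.07 − $5,500.00 = $5,769.07

Interest = A - P = $5,769.07


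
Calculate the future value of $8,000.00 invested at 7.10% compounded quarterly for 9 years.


Compound interest formula: A = P(1 + r/n)^(nt)
A = $8,000.00 × (1 + 0.071/4)^(4 × 9)
Growth factor: (1 + 0.071/4)^36 = 1.883996
A = $8,000.00 × 1.883996
A = $15,071.97

A = P(1 + r/n)^(nt) = $15,071.97


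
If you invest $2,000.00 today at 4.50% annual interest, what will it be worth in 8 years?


Future value formula: FV = PV × (1 + r)^t
FV = $2,000.00 × (1 + 0.045)^8
FV = $2,000.00 × 1.422101
FV = $2,844.20

FV = PV × (1 + r)^t = $2,844.20


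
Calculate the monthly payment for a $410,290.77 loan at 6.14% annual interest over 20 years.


Loan payment formula: PMT = PV × r / (1 − (1 + r)^(−n))
Monthly rate r = 0.0614/12 ≈ 0.00511667, n = 240 months
Denominator: 1 − (1 + 0.0614/12)^(−240) = 0.706204
PMT = $410,290.77 × (0.0614/12) / 0.706204
PMT = $2,972.68 per month

PMT = PV × r / (1-(1+r)^(-n)) = $2,972.68/month


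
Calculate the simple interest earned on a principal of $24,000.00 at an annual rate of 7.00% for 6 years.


Simple interest formula: I = P × r × t
I = $24,000.00 × 0.07 × 6
I = $10,080.00

I = P × r × t = $10,080.00


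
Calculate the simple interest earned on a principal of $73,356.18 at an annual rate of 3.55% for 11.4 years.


Simple interest formula: I = P × r × t
I = $73,356.18 × 0.0355 × 11.4
I = $29,687.25

I = P × r × t = $29,687.25


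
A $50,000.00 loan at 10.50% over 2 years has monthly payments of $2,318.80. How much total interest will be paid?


Total paid over the life of the loan = PMT × n.
Total paid = $2,318.80 × 24 = $55,651.20
Total interest = total paid − principal = $55,651.20 − $50,000.00 = $5,651.20

Total interest = (PMT × n) - PV = $5,651.20


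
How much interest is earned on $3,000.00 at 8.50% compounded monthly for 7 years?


Compound interest earned = final amount − principal.
A = P(1 + r/n)^(nt) = $3,000.00 × (1 + 0.085/12)^(12 × 7) = $5,427.70
Interest = A − P = $5,427.70 − $3,000.00 = $2,427.70

Interest = A - P = $2,427.70


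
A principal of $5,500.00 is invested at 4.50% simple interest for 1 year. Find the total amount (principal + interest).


Total amount formula: A = P(1 + rt) = P + P·r·t
Interest: I = P × r × t = $5,500.00 × 0.045 × 1 = $247.50
A = P + I = $5,500.00 + $247.50 = $5,747.50

A = P + I = P(1 + rt) = $5,747.50


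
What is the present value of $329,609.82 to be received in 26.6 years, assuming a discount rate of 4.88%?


Present value formula: PV = FV / (1 + r)^t
PV = $329,609.82 / (1 + 0.0488)^26.6
PV = $329,609.82 / 3.551610
PV = $92,805.75

PV = FV / (1 + r)^t = $92,805.75


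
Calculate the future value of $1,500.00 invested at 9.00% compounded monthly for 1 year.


Compound interest formula: A = P(1 + r/n)^(nt)
A = $1,500.00 × (1 + 0.09/12)^(12 × 1)
Growth factor: (1 + 0.09/12)^12 = 1.093807
A = $1,500.00 × 1.093807
A = $1,640.71

A = P(1 + r/n)^(nt) = $1,640.71


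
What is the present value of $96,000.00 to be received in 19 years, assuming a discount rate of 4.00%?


Present value formula: PV = FV / (1 + r)^t
PV = $96,000.00 / (1 + 0.04)^19
PV = $96,000.00 / 2.1068492
PV = $45,565.67

PV = FV / (1 + r)^t = $45,565.67


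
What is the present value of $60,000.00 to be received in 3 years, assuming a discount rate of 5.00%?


Present value formula: PV = FV / (1 + r)^t
PV = $60,000.00 / (1 + 0.05)^3
PV = $60,000.00 / 1.157625
PV = $51,830.26

PV = FV / (1 + r)^t = $51,830.26


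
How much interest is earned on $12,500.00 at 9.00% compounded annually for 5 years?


Compound interest earned = final amount − principal.
A = P(1 + r/n)^(nt) = $12,500.00 × (1 + 0.09/1)^(1 × 5) = $19,232.80
Interest = A − P = $19,232.80 − $12,500.00 = $6,732.80

Interest = A - P = $6,732.80


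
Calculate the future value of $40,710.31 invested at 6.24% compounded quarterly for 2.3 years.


Compound interest formula: A = P(1 + r/n)^(nt)
A = $40,710.31 × (1 + 0.0624/4)^(4 × 2.3)
Growth factor: (1 + 0.0624/4)^9.2 = 1.1530517
A = $40,710.31 × 1.1530517
A = $46,941.09

A = P(1 + r/n)^(nt) = $46,941.09


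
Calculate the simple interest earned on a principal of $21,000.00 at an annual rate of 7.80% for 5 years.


Simple interest formula: I = P × r × t
I = $21,000.00 × 0.078 × 5
I = $8,190.00

I = P × r × t = $8,190.00


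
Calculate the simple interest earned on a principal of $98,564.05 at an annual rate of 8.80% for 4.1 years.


Simple interest formula: I = P × r × t
I = $98,564.05 × 0.088 × 4.1
I = $35,561.91

I = P × r × t = $35,561.91


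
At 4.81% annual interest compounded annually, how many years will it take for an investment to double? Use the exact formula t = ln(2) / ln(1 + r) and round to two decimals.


Doubling condition: (1 + r)^t = 2
Take ln of both sides: t × ln(1 + r) = ln(2)
t = ln(2) / ln(1 + r)
t = 0.693147 / 0.046979
t = 14.75

t = ln(2) / ln(1 + r) = 14.75 years


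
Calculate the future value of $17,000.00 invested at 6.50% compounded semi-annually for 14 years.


Compound interest formula: A = P(1 + r/n)^(nt)
A = $17,000.00 × (1 + 0.065/2)^(2 × 14)
Growth factor: (1 + 0.065/2)^28 = 2.448622
A = $17,000.00 × 2.448622
A = $41,626.57

A = P(1 + r/n)^(nt) = $41,626.57


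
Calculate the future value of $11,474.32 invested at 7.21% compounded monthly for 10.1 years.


Compound interest formula: A = P(1 + r/n)^(nt)
A = $11,474.32 × (1 + 0.0721/12)^(12 × 10.1)
Growth factor: (1 + 0.0721/12)^121.2 = 2.0668611
A = $11,474.32 × 2.0668611
A = $23,715.83

A = P(1 + r/n)^(nt) = $23,715.83


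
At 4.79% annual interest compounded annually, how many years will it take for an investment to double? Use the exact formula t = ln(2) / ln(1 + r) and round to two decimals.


Doubling condition: (1 + r)^t = 2
Take ln of both sides: t × ln(1 + r) = ln(2)
t = ln(2) / ln(1 + r)
t = 0.693147 / 0.046788
t = 14.81

t = ln(2) / ln(1 + r) = 14.81 years


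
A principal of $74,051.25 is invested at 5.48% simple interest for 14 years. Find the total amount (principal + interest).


Total amount formula: A = P(1 + rt) = P + P·r·t
Interest: I = P × r × t = $74,051.25 × 0.0548 × 14 = $56,812.12
A = P + I = $74,051.25 + $56,812.12 = $130,863.37

A = P + I = P(1 + rt) = $130,863.37


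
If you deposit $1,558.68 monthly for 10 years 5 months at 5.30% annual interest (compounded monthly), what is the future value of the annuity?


Future value of an ordinary annuity: FV = PMT × ((1 + r)^n − 1) / r
Monthly rate r = 0.053/12 ≈ 0.00441667, n = 125
FV = $1,558.68 × ((1 + 0.053/12)^125 − 1) / (0.053/12)
FV = $1,558.68 × 166.360225
FV = $259,302.36

FV = PMT × ((1+r)^n - 1)/r = $259,302.36


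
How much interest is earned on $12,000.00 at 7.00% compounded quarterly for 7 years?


Compound interest earned = final amount − principal.
A = P(1 + r/n)^(nt) = $12,000.00 × (1 + 0.07/4)^(4 × 7) = $19,504.95
Interest = A − P = $19,504.95 − $12,000.00 = $7,504.95

Interest = A - P = $7,504.95


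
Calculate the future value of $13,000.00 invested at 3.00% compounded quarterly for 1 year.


Compound interest formula: A = P(1 + r/n)^(nt)
A = $13,000.00 × (1 + 0.03/4)^(4 × 1)
Growth factor: (1 + 0.03/4)^4 = 1.030339
A = $13,000.00 × 1.030339
A = $13,394.41

A = P(1 + r/n)^(nt) = $13,394.41


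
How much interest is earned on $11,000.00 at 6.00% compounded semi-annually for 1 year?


Compound interest earned = final amount − principal.
A = P(1 + r/n)^(nt) = $11,000.00 × (1 + 0.06/2)^(2 × 1) = $11,669.90
Interest = A − P = $11,669.90 − $11,000.00 = $669.90

Interest = A - P = $669.90


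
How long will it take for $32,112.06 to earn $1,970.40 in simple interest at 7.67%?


Rearrange the simple interest formula for t:
I = P × r × t  ⇒  t = I / (P × r)
t = $1,970.40 / ($32,112.06 × 0.0767)
t = 0.8

t = I/(P×r) = 0.8 years


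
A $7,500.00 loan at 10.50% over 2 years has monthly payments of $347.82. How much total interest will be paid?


Total paid over the life of the loan = PMT × n.
Total paid = $347.82 × 24 = $8,347.68
Total interest = total paid − principal = $8,347.68 − $7,500.00 = $847.68

Total interest = (PMT × n) - PV = $847.68


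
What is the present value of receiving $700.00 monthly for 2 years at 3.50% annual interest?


Present value of an ordinary annuity: PV = PMT × (1 − (1 + r)^(−n)) / r
Monthly rate r = 0.035/12 ≈ 0.00291667, n = 24
PV = $700.00 × (1 − (1 + 0.035/12)^(−24)) / (0.035/12)
PV = $700.00 × 23.146690
PV = $16,202.68

PV = PMT × (1-(1+r)^(-n))/r = $16,202.68


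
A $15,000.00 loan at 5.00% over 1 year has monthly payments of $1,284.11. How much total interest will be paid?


Total paid over the life of the loan = PMT × n.
Total paid = $1,284.11 × 12 = $15,409.32
Total interest = total paid − principal = $15,409.32 − $15,000.00 = $409.32

Total interest = (PMT × n) - PV = $409.32


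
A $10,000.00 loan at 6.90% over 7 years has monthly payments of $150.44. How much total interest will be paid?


Total paid over the life of the loan = PMT × n.
Total paid = $150.44 × 84 = $12,636.96
Total interest = total paid − principal = $12,636.96 − $10,000.00 = $2,636.96

Total interest = (PMT × n) - PV = $2,636.96


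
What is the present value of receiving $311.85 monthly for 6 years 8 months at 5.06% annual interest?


Present value of an ordinary annuity: PV = PMT × (1 − (1 + r)^(−n)) / r
Monthly rate r = 0.0506/12 ≈ 0.00421667, n = 80
PV = $311.85 × (1 − (1 + 0.0506/12)^(−80)) / (0.0506/12)
PV = $311.85 × 67.784054
PV = $21,138.46

PV = PMT × (1-(1+r)^(-n))/r = $21,138.46


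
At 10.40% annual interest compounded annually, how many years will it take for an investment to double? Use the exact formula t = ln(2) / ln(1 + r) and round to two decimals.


Doubling condition: (1 + r)^t = 2
Take ln of both sides: t × ln(1 + r) = ln(2)
t = ln(2) / ln(1 + r)
t = 0.693147 / 0.098940
t = 7.01

t = ln(2) / ln(1 + r) = 7.01 years


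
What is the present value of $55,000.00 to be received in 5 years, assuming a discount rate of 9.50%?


Present value formula: PV = FV / (1 + r)^t
PV = $55,000.00 / (1 + 0.095)^5
PV = $55,000.00 / 1.574239
PV = $34,937.52

PV = FV / (1 + r)^t = $34,937.52


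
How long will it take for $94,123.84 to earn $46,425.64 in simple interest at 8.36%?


Rearrange the simple interest formula for t:
I = P × r × t  ⇒  t = I / (P × r)
t = $46,425.64 / ($94,123.84 × 0.0836)
t = 5.9

t = I/(P×r) = 5.9 years


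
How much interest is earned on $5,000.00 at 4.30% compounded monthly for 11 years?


Compound interest earned = final amount − principal.
A = P(1 + r/n)^(nt) = $5,000.00 × (1 + 0.043/12)^(12 × 11) = $8,017.23
Interest = A − P = $8,017.23 − $5,000.00 = $3,017.23

Interest = A - P = $3,017.23


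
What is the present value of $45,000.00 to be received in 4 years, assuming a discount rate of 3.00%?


Present value formula: PV = FV / (1 + r)^t
PV = $45,000.00 / (1 + 0.03)^4
PV = $45,000.00 / 1.1255088
PV = $39,981.92

PV = FV / (1 + r)^t = $39,981.92


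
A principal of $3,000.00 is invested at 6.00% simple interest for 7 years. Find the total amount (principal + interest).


Total amount formula: A = P(1 + rt) = P + P·r·t
Interest: I = P × r × t = $3,000.00 × 0.06 × 7 = $1,260.00
A = P + I = $3,000.00 + $1,260.00 = $4,260.00

A = P + I = P(1 + rt) = $4,260.00


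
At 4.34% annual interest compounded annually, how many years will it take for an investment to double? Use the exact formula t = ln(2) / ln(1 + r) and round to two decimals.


Doubling condition: (1 + r)^t = 2
Take ln of both sides: t × ln(1 + r) = ln(2)
t = ln(2) / ln(1 + r)
t = 0.693147 / 0.042485
t = 16.32

t = ln(2) / ln(1 + r) = 16.32 years


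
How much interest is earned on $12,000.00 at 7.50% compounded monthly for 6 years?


Compound interest earned = final amount − principal.
A = P(1 + r/n)^(nt) = $12,000.00 × (1 + 0.075/12)^(12 × 6) = $18,793.41
Interest = A − P = $18,793.41 − $12,000.00 = $6,793.41

Interest = A - P = $6,793.41


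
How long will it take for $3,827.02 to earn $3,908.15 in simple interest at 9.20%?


Rearrange the simple interest formula for t:
I = P × r × t  ⇒  t = I / (P × r)
t = $3,908.15 / ($3,827.02 × 0.092)
t = 11.1

t = I/(P×r) = 11.1 years


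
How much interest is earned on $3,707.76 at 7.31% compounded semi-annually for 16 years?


Compound interest earned = final amount − principal.
A = P(1 + r/n)^(nt) = $3,707.76 × (1 + 0.0731/2)^(2 × 16) = $11,694.99
Interest = A − P = $11,694.99 − $3,707.76 = $7,987.23

Interest = A - P = $7,987.23


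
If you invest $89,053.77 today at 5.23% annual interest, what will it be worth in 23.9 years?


Future value formula: FV = PV × (1 + r)^t
FV = $89,053.77 × (1 + 0.0523)^23.9
FV = $89,053.77 × 3.3817051
FV = $301,153.59

FV = PV × (1 + r)^t = $301,153.59


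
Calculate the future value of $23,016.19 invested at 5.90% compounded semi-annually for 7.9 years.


Compound interest formula: A = P(1 + r/n)^(nt)
A = $23,016.19 × (1 + 0.059/2)^(2 × 7.9)
Growth factor: (1 + 0.059/2)^15.8 = 1.583056
A = $23,016.19 × 1.583056
A = $36,435.92

A = P(1 + r/n)^(nt) = $36,435.92


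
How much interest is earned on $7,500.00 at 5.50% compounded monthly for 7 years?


Compound interest earned = final amount − principal.
A = P(1 + r/n)^(nt) = $7,500.00 × (1 + 0.055/12)^(12 × 7) = $11,012.42
Interest = A − P = $11,012.42 − $7,500.00 = $3,512.42

Interest = A - P = $3,512.42


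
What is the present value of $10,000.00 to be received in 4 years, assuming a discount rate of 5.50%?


Present value formula: PV = FV / (1 + r)^t
PV = $10,000.00 / (1 + 0.055)^4
PV = $10,000.00 / 1.238825
PV = $8,072.17

PV = FV / (1 + r)^t = $8,072.17


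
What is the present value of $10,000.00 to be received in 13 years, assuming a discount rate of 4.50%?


Present value formula: PV = FV / (1 + r)^t
PV = $10,000.00 / (1 + 0.045)^13
PV = $10,000.00 / 1.772196
PV = $5,642.72

PV = FV / (1 + r)^t = $5,642.72


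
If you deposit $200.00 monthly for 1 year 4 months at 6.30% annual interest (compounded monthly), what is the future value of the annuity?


Future value of an ordinary annuity: FV = PMT × ((1 + r)^n − 1) / r
Monthly rate r = 0.063/12 = 0.00525, n = 16
FV = $200.00 × ((1 + 0.063/12)^16 − 1) / (0.063/12)
FV = $200.00 × 16.645702
FV = $3,329.14

FV = PMT × ((1+r)^n - 1)/r = $3,329.14


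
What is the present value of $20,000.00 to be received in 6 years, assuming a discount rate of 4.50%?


Present value formula: PV = FV / (1 + r)^t
PV = $20,000.00 / (1 + 0.045)^6
PV = $20,000.00 / 1.30226012
PV = $15,357.91

PV = FV / (1 + r)^t = $15,357.91


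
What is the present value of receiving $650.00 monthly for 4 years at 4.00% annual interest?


Present value of an ordinary annuity: PV = PMT × (1 − (1 + r)^(−n)) / r
Monthly rate r = 0.04/12 ≈ 0.00333333, n = 48
PV = $650.00 × (1 − (1 + 0.04/12)^(−48)) / (0.04/12)
PV = $650.00 × 44.288834
PV = $28,787.74

PV = PMT × (1-(1+r)^(-n))/r = $28,787.74


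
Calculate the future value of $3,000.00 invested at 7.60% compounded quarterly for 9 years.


Compound interest formula: A = P(1 + r/n)^(nt)
A = $3,000.00 × (1 + 0.076/4)^(4 × 9)
Growth factor: (1 + 0.076/4)^36 = 1.969113
A = $3,000.00 × 1.969113
A = $5,907.34

A = P(1 + r/n)^(nt) = $5,907.34


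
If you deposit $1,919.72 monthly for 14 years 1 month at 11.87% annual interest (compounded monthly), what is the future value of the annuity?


Future value of an ordinary annuity: FV = PMT × ((1 + r)^n − 1) / r
Monthly rate r = 0.1187/12 ≈ 0.00989167, n = 169
FV = $1,919.72 × ((1 + 0.1187/12)^169 − 1) / (0.1187/12)
FV = $1,919.72 × 432.448250
FV = $830,179.55

FV = PMT × ((1+r)^n - 1)/r = $830,179.55


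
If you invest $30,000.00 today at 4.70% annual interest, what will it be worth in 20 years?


Future value formula: FV = PV × (1 + r)^t
FV = $30,000.00 × (1 + 0.047)^20
FV = $30,000.00 × 2.5057263
FV = $75,171.79

FV = PV × (1 + r)^t = $75,171.79


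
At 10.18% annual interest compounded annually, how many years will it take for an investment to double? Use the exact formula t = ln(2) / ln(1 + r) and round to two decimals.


Doubling condition: (1 + r)^t = 2
Take ln of both sides: t × ln(1 + r) = ln(2)
t = ln(2) / ln(1 + r)
t = 0.693147 / 0.096945
t = 7.15

t = ln(2) / ln(1 + r) = 7.15 years


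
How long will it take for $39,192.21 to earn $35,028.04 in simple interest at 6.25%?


Rearrange the simple interest formula for t:
I = P × r × t  ⇒  t = I / (P × r)
t = $35,028.04 / ($39,192.21 × 0.0625)
t = 14.3

t = I/(P×r) = 14.3 years


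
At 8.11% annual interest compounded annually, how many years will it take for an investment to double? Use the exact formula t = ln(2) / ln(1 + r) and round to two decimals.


Doubling condition: (1 + r)^t = 2
Take ln of both sides: t × ln(1 + r) = ln(2)
t = ln(2) / ln(1 + r)
t = 0.693147 / 0.077979
t = 8.89

t = ln(2) / ln(1 + r) = 8.89 years
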